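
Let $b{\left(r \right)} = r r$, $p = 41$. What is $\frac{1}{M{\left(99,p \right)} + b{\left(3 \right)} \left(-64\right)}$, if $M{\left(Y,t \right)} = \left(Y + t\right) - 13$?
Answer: $- \frac{1}{449} \approx -0.0022272$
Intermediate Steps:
$b{\left(r \right)} = r^{2}$
$M{\left(Y,t \right)} = -13 + Y + t$
$\frac{1}{M{\left(99,p \right)} + b{\left(3 \right)} \left(-64\right)} = \frac{1}{\left(-13 + 99 + 41\right) + 3^{2} \left(-64\right)} = \frac{1}{127 + 9 \left(-64\right)} = \frac{1}{127 - 576} = \frac{1}{-449} = - \frac{1}{449}$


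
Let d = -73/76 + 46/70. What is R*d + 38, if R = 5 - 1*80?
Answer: 32321/532 ≈ 60.754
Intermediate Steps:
R = -75 (R = 5 - 80 = -75)
d = -807/2660 (d = -73*1/76 + 46*(1/70) = -73/76 + 23/35 = -807/2660 ≈ -0.30338)
R*d + 38 = -75*(-807/2660) + 38 = 12105/532 + 38 = 32321/532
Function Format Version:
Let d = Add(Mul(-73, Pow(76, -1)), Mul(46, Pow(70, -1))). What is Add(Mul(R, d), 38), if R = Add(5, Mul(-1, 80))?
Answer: Rational(32321, 532) ≈ 60.754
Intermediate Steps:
R = -75 (R = Add(5, -80) = -75)
d = Rational(-807, 2660) (d = Add(Mul(-73, Rational(1, 76)), Mul(46, Rational(1, 70))) = Add(Rational(-73, 76), Rational(23, 35)) = Rational(-807, 2660) ≈ -0.30338)
Add(Mul(R, d), 38) = Add(Mul(-75, Rational(-807, 2660)), 38) = Add(Rational(12105, 532), 38) = Rational(32321, 532)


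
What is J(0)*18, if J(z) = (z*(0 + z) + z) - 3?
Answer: -54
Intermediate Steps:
J(z) = -3 + z + z**2 (J(z) = (z*z + z) - 3 = (z**2 + z) - 3 = (z + z**2) - 3 = -3 + z + z**2)
J(0)*18 = (-3 + 0 + 0**2)*18 = (-3 + 0 + 0)*18 = -3*18 = -54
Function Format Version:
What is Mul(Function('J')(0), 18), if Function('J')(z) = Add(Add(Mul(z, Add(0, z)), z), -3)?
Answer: -54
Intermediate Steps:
Function('J')(z) = Add(-3, z, Pow(z, 2)) (Function('J')(z) = Add(Add(Mul(z, z), z), -3) = Add(Add(Pow(z, 2), z), -3) = Add(Add(z, Pow(z, 2)), -3) = Add(-3, z, Pow(z, 2)))
Mul(Function('J')(0), 18) = Mul(Add(-3, 0, Pow(0, 2)), 18) = Mul(Add(-3, 0, 0), 18) = Mul(-3, 18) = -54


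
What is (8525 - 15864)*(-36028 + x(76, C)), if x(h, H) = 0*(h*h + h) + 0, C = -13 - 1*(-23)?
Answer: 264409492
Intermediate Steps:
C = 10 (C = -13 + 23 = 10)
x(h, H) = 0 (x(h, H) = 0*(h**2 + h) + 0 = 0*(h + h**2) + 0 = 0 + 0 = 0)
(8525 - 15864)*(-36028 + x(76, C)) = (8525 - 15864)*(-36028 + 0) = -7339*(-36028) = 264409492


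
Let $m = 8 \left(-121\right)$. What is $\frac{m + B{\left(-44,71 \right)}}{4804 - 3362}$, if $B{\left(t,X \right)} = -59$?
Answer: $- \frac{1027}{1442} \approx -0.7122$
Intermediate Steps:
$m = -968$
$\frac{m + B{\left(-44,71 \right)}}{4804 - 3362} = \frac{-968 - 59}{4804 - 3362} = - \frac{1027}{1442}$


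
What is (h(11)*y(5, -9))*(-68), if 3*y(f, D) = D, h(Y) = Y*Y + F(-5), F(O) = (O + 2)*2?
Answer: 23460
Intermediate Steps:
F(O) = 4 + 2*O (F(O) = (2 + O)*2 = 4 + 2*O)
h(Y) = -6 + Y**2 (h(Y) = Y*Y + (4 + 2*(-5)) = Y**2 + (4 - 10) = Y**2 - 6 = -6 + Y**2)
y(f, D) = D/3
(h(11)*y(5, -9))*(-68) = ((-6 + 11**2)*((1/3)*(-9)))*(-68) = ((-6 + 121)*(-3))*(-68) = (115*(-3))*(-68) = -345*(-68) = 23460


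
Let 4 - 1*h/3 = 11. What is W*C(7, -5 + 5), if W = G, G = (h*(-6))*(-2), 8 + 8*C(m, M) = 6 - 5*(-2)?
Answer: -252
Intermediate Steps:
h = -21 (h = 12 - 3*11 = 12 - 33 = -21)
C(m, M) = 1 (C(m, M) = -1 + (6 - 5*(-2))/8 = -1 + (6 + 10)/8 = -1 + (1/8)*16 = -1 + 2 = 1)
G = -252 (G = -21*(-6)*(-2) = 126*(-2) = -252)
W = -252
W*C(7, -5 + 5) = -252*1 = -252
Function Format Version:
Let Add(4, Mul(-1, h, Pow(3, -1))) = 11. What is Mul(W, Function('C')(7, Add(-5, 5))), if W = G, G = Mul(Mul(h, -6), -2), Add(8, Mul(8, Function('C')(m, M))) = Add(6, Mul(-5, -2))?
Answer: -252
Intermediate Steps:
h = -21 (h = Add(12, Mul(-3, 11)) = Add(12, -33) = -21)
Function('C')(m, M) = 1 (Function('C')(m, M) = Add(-1, Mul(Rational(1, 8), Add(6, Mul(-5, -2)))) = Add(-1, Mul(Rational(1, 8), Add(6, 10))) = Add(-1, Mul(Rational(1, 8), 16)) = Add(-1, 2) = 1)
G = -252 (G = Mul(Mul(-21, -6), -2) = Mul(126, -2) = -252)
W = -252
Mul(W, Function('C')(7, Add(-5, 5))) = Mul(-252, 1) = -252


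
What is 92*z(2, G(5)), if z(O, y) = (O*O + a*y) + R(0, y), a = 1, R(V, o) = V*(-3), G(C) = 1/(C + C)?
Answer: 1886/5 ≈ 377.20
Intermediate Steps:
G(C) = 1/(2*C)
R(V, o) = -3*V
z(O, y) = y + O² (z(O, y) = (O*O + 1*y) - 3*0 = (O² + y) + 0 = (y + O²) + 0 = y + O²)
92*z(2, G(5)) = 92*((½)/5 + 2²) = 92*((½)*(⅕) + 4) = 92*(⅒ + 4) = 92*(41/10) = 1886/5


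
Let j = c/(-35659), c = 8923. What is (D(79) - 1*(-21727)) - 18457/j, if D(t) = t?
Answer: 852733101/8923 ≈ 95566.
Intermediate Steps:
j = -8923/35659 (j = 8923/(-35659) = 8923*(-1/35659) = -8923/35659 ≈ -0.25023)
(D(79) - 1*(-21727)) - 18457/j = (79 - 1*(-21727)) - 18457/(-8923/35659) = (79 + 21727) - 18457*(-35659/8923) = 21806 + 658158163/8923 = 852733101/8923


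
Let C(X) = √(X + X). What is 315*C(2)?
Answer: 630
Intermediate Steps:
C(X) = √2*√X (C(X) = √(2*X) = √2*√X)
315*C(2) = 315*(√2*√2) = 315*2 = 630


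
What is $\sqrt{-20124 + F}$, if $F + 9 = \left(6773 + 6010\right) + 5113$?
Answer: $i \sqrt{2237} \approx 47.297 i$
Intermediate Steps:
$F = 17887$ ($F = -9 + \left(\left(6773 + 6010\right) + 5113\right) = -9 + \left(12783 + 5113\right) = -9 + 17896 = 17887$)
$\sqrt{-20124 + F} = \sqrt{-20124 + 17887} = \sqrt{-2237} = i \sqrt{2237}$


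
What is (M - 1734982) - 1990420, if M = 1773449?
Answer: -1951953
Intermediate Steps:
(M - 1734982) - 1990420 = (1773449 - 1734982) - 1990420 = 38467 - 1990420 = -1951953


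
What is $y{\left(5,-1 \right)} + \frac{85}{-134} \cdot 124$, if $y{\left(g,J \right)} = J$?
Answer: $- \frac{5337}{67} \approx -79.657$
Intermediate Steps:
$y{\left(5,-1 \right)} + \frac{85}{-134} \cdot 124 = -1 + \frac{85}{-134} \cdot 124 = -1 + 85 \left(- \frac{1}{134}\right) 124 = -1 - \frac{5270}{67} = - \frac{5337}{67}$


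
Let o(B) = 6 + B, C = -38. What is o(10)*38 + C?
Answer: 570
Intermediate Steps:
o(10)*38 + C = (6 + 10)*38 - 38 = 16*38 - 38 = 608 - 38 = 570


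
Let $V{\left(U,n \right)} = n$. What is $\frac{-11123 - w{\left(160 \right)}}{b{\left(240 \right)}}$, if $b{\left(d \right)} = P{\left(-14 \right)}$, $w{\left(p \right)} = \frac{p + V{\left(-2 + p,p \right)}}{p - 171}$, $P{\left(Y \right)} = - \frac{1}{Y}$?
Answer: $- \frac{1708462}{11} \approx -1.5531 \cdot 10^{5}$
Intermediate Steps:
$w{\left(p \right)} = \frac{2 p}{-171 + p}$ ($w{\left(p \right)} = \frac{p + p}{p - 171} = \frac{2 p}{-171 + p}$)
$b{\left(d \right)} = \frac{1}{14}$ ($b{\left(d \right)} = - \frac{1}{-14} = \left(-1\right) \left(- \frac{1}{14}\right) = \frac{1}{14}$)
$\frac{-11123 - w{\left(160 \right)}}{b{\left(240 \right)}} = \left(-11123 - 2 \cdot 160 \frac{1}{-171 + 160}\right) \frac{1}{\frac{1}{14}} = \left(-11123 - 2 \cdot 160 \frac{1}{-11}\right) 14 = \left(-11123 - 2 \cdot 160 \left(- \frac{1}{11}\right)\right) 14 = \left(-11123 - - \frac{320}{11}\right) 14 = \left(-11123 + \frac{320}{11}\right) 14 = \left(- \frac{122033}{11}\right) 14 = - \frac{1708462}{11}$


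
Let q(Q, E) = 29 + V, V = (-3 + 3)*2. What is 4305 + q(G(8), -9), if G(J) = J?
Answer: 4334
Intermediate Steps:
V = 0 (V = 0*2 = 0)
q(Q, E) = 29 (q(Q, E) = 29 + 0 = 29)
4305 + q(G(8), -9) = 4305 + 29 = 4334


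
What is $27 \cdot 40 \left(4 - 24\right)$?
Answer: $-21600$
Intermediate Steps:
$27 \cdot 40 \left(4 - 24\right) = 1080 \left(4 - 24\right) = 1080 \left(-20\right) = -21600$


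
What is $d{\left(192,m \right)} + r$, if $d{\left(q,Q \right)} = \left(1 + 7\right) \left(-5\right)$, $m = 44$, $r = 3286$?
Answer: $3246$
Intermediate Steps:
$d{\left(q,Q \right)} = -40$ ($d{\left(q,Q \right)} = 8 \left(-5\right) = -40$)
$d{\left(192,m \right)} + r = -40 + 3286 = 3246$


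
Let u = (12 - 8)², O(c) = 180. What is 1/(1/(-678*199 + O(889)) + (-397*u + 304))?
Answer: -134742/814919617 ≈ -0.00016534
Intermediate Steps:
u = 16 (u = 4² = 16)
1/(1/(-678*199 + O(889)) + (-397*u + 304)) = 1/(1/(-678*199 + 180) + (-397*16 + 304)) = 1/(1/(-134922 + 180) + (-6352 + 304)) = 1/(1/(-134742) - 6048) = 1/(-1/134742 - 6048) = 1/(-814919617/134742) = -134742/814919617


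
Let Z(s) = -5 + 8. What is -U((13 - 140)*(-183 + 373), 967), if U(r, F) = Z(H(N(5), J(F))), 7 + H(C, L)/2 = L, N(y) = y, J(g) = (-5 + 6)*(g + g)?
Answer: -3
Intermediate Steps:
J(g) = 2*g (J(g) = 1*(2*g) = 2*g)
H(C, L) = -14 + 2*L
Z(s) = 3
U(r, F) = 3
-U((13 - 140)*(-183 + 373), 967) = -1*3 = -3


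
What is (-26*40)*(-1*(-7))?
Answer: -7280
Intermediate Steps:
(-26*40)*(-1*(-7)) = -1040*7 = -7280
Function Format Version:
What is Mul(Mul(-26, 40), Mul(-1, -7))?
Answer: -7280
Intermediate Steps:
Mul(Mul(-26, 40), Mul(-1, -7)) = Mul(-1040, 7) = -7280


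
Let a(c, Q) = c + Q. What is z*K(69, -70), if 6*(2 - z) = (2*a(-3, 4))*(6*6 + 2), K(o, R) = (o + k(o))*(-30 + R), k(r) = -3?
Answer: 70400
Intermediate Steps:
a(c, Q) = Q + c
K(o, R) = (-30 + R)*(-3 + o) (K(o, R) = (o - 3)*(-30 + R) = (-3 + o)*(-30 + R) = (-30 + R)*(-3 + o))
z = -32/3 (z = 2 - 2*(4 - 3)*(6*6 + 2)/6 = 2 - 2*1*(36 + 2)/6 = 2 - 38/3 = -32/3 ≈ -10.667)
z*K(69, -70) = -32*(90 - 30*69 - 3*(-70) - 70*69)/3 = -32*(90 - 2070 + 210 - 4830)/3 = -32/3*(-6600) = 70400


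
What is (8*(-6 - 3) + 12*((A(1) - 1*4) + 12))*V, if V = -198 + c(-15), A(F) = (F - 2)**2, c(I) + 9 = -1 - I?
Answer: -6948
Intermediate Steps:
c(I) = -10 - I (c(I) = -9 + (-1 - I) = -10 - I)
A(F) = (-2 + F)**2
V = -193 (V = -198 + (-10 - 1*(-15)) = -198 + (-10 + 15) = -198 + 5 = -193)
(8*(-6 - 3) + 12*((A(1) - 1*4) + 12))*V = (8*(-6 - 3) + 12*(((-2 + 1)**2 - 1*4) + 12))*(-193) = (8*(-9) + 12*(((-1)**2 - 4) + 12))*(-193) = (-72 + 12*((1 - 4) + 12))*(-193) = (-72 + 12*(-3 + 12))*(-193) = (-72 + 12*9)*(-193) = (-72 + 108)*(-193) = 36*(-193) = -6948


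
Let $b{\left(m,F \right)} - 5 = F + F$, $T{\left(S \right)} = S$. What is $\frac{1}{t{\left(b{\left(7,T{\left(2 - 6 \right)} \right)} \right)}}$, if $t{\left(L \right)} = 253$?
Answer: $\frac{1}{253} \approx 0.0039526$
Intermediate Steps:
$b{\left(m,F \right)} = 5 + 2 F$ ($b{\left(m,F \right)} = 5 + \left(F + F\right) = 5 + 2 F$)
$\frac{1}{t{\left(b{\left(7,T{\left(2 - 6 \right)} \right)} \right)}} = \frac{1}{253}$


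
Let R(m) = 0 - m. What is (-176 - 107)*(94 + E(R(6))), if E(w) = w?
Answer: -24904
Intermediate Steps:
R(m) = -m
(-176 - 107)*(94 + E(R(6))) = (-176 - 107)*(94 - 1*6) = -283*(94 - 6) = -283*88 = -24904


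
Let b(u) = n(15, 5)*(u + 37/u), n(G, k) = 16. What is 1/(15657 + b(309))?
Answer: 309/6366301 ≈ 4.8537e-5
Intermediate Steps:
b(u) = 16*u + 592/u (b(u) = 16*(u + 37/u) = 16*u + 592/u)
1/(15657 + b(309)) = 1/(15657 + (16*309 + 592/309)) = 1/(15657 + (4944 + 592*(1/309))) = 1/(15657 + (4944 + 592/309)) = 1/(15657 + 1528288/309) = 1/(6366301/309) = 309/6366301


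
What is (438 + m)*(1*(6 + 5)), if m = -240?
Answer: 2178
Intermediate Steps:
(438 + m)*(1*(6 + 5)) = (438 - 240)*(1*(6 + 5)) = 198*(1*11) = 198*11 = 2178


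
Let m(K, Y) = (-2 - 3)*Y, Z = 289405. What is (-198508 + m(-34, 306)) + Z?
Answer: 89367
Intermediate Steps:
m(K, Y) = -5*Y
(-198508 + m(-34, 306)) + Z = (-198508 - 5*306) + 289405 = (-198508 - 1530) + 289405 = -200038 + 289405 = 89367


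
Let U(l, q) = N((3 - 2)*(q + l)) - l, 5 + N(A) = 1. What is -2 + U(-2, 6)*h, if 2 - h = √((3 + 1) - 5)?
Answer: -6 + 2*I ≈ -6.0 + 2.0*I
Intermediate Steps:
N(A) = -4 (N(A) = -5 + 1 = -4)
h = 2 - I (h = 2 - √((3 + 1) - 5) = 2 - √(4 - 5) = 2 - √(-1) = 2 - I ≈ 2.0 - 1.0*I)
U(l, q) = -4 - l
-2 + U(-2, 6)*h = -2 + (-4 - 1*(-2))*(2 - I) = -2 + (-4 + 2)*(2 - I) = -2 - 2*(2 - I) = -2 + (-4 + 2*I) = -6 + 2*I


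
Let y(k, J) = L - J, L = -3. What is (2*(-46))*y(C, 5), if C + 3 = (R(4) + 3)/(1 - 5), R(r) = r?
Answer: 736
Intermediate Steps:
C = -19/4 (C = -3 + (4 + 3)/(1 - 5) = -3 + 7/(-4) = -3 + 7*(-¼) = -3 - 7/4 = -19/4 ≈ -4.7500)
y(k, J) = -3 - J
(2*(-46))*y(C, 5) = (2*(-46))*(-3 - 1*5) = -92*(-3 - 5) = -92*(-8) = 736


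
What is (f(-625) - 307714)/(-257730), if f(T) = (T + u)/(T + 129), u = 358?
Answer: 152625877/127834080 ≈ 1.1939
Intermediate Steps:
f(T) = (358 + T)/(129 + T) (f(T) = (T + 358)/(T + 129) = (358 + T)/(129 + T))
(f(-625) - 307714)/(-257730) = ((358 - 625)/(129 - 625) - 307714)/(-257730) = (-267/(-496) - 307714)*(-1/257730) = (-1/496*(-267) - 307714)*(-1/257730) = (267/496 - 307714)*(-1/257730) = -152625877/496*(-1/257730) = 152625877/127834080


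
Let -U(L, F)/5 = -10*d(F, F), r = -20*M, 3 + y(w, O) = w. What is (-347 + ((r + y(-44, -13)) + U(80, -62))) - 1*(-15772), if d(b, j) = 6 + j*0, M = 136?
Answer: 12958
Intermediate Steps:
y(w, O) = -3 + w
r = -2720 (r = -20*136 = -2720)
d(b, j) = 6 (d(b, j) = 6 + 0 = 6)
U(L, F) = 300 (U(L, F) = -(-50)*6 = -5*(-60) = 300)
(-347 + ((r + y(-44, -13)) + U(80, -62))) - 1*(-15772) = (-347 + ((-2720 + (-3 - 44)) + 300)) - 1*(-15772) = (-347 + ((-2720 - 47) + 300)) + 15772 = (-347 + (-2767 + 300)) + 15772 = (-347 - 2467) + 15772 = -2814 + 15772 = 12958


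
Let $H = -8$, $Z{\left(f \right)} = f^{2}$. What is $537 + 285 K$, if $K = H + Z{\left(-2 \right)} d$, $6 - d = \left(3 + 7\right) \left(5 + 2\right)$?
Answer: $-74703$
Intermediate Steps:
$d = -64$ ($d = 6 - \left(3 + 7\right) \left(5 + 2\right) = 6 - 10 \cdot 7 = 6 - 70 = -64$)
$K = -264$ ($K = -8 + \left(-2\right)^{2} \left(-64\right) = -8 + 4 \left(-64\right) = -8 - 256 = -264$)
$537 + 285 K = 537 + 285 \left(-264\right) = 537 - 75240 = -74703$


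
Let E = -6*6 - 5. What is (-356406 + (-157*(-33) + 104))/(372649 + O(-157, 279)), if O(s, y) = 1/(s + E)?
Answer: -69521958/73784501 ≈ -0.94223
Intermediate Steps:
E = -41 (E = -36 - 5 = -41)
O(s, y) = 1/(-41 + s) (O(s, y) = 1/(s - 41) = 1/(-41 + s))
(-356406 + (-157*(-33) + 104))/(372649 + O(-157, 279)) = (-356406 + (-157*(-33) + 104))/(372649 + 1/(-41 - 157)) = (-356406 + (5181 + 104))/(372649 + 1/(-198)) = (-356406 + 5285)/(372649 - 1/198) = -351121/73784501/198 = -351121*198/73784501 = -69521958/73784501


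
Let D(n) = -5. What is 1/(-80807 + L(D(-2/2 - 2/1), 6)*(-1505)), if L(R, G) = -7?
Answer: -1/70272 ≈ -1.4230e-5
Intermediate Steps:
1/(-80807 + L(D(-2/2 - 2/1), 6)*(-1505)) = 1/(-80807 - 7*(-1505)) = 1/(-80807 + 10535) = 1/(-70272) = -1/70272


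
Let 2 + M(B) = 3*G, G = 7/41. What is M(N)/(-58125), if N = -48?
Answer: 61/2383125 ≈ 2.5597e-5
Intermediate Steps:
G = 7/41 (G = 7*(1/41) = 7/41 ≈ 0.17073)
M(B) = -61/41 (M(B) = -2 + 3*(7/41) = -2 + 21/41 = -61/41)
M(N)/(-58125) = -61/41/(-58125) = -61/41*(-1/58125) = 61/2383125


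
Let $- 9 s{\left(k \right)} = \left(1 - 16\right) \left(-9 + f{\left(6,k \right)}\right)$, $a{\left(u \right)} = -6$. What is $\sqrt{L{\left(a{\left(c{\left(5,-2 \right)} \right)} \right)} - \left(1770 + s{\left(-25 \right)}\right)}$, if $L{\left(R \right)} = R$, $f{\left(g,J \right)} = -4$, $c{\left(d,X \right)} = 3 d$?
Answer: $\frac{i \sqrt{15789}}{3} \approx 41.885 i$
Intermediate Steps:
$s{\left(k \right)} = - \frac{65}{3}$ ($s{\left(k \right)} = - \frac{\left(1 - 16\right) \left(-9 - 4\right)}{9} = - \frac{\left(-15\right) \left(-13\right)}{9} = \left(- \frac{1}{9}\right) 195 = - \frac{65}{3}$)
$\sqrt{L{\left(a{\left(c{\left(5,-2 \right)} \right)} \right)} - \left(1770 + s{\left(-25 \right)}\right)} = \sqrt{-6 - \frac{5245}{3}} = \sqrt{- \frac{5263}{3}} = \frac{i \sqrt{15789}}{3}$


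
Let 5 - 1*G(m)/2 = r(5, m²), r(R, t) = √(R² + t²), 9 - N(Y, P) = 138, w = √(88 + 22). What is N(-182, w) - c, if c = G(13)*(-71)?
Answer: 581 - 142*√28586 ≈ -23428.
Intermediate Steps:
w = √110 ≈ 10.488
N(Y, P) = -129 (N(Y, P) = 9 - 1*138 = 9 - 138 = -129)
G(m) = 10 - 2*√(25 + m⁴) (G(m) = 10 - 2*√(5² + (m²)²) = 10 - 2*√(25 + m⁴))
c = -710 + 142*√28586 (c = (10 - 2*√(25 + 13⁴))*(-71) = (10 - 2*√(25 + 28561))*(-71) = (10 - 2*√28586)*(-71) = -710 + 142*√28586 ≈ 23299.)
N(-182, w) - c = -129 - (-710 + 142*√28586) = -129 + (710 - 142*√28586) = 581 - 142*√28586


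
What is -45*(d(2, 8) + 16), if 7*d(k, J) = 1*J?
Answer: -5400/7 ≈ -771.43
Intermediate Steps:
d(k, J) = J/7 (d(k, J) = (1*J)/7 = J/7)
-45*(d(2, 8) + 16) = -45*((1/7)*8 + 16) = -45*(8/7 + 16) = -45*120/7 = -5400/7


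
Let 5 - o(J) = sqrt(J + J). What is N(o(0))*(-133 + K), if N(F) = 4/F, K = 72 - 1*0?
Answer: -244/5 ≈ -48.800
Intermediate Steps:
K = 72 (K = 72 + 0 = 72)
o(J) = 5 - sqrt(2)*sqrt(J) (o(J) = 5 - sqrt(J + J) = 5 - sqrt(2*J) = 5 - sqrt(2)*sqrt(J))
N(o(0))*(-133 + K) = (4/(5 - sqrt(2)*sqrt(0)))*(-133 + 72) = (4/(5 - 1*sqrt(2)*0))*(-61) = (4/(5 + 0))*(-61) = (4/5)*(-61) = -244/5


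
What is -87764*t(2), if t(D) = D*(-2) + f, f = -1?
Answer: 438820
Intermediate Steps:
t(D) = -1 - 2*D (t(D) = D*(-2) - 1 = -2*D - 1 = -1 - 2*D)
-87764*t(2) = -87764*(-1 - 2*2) = -87764*(-1 - 4) = -87764*(-5) = 438820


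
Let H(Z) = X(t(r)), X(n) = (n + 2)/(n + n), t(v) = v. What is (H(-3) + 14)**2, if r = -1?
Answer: 729/4 ≈ 182.25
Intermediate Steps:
X(n) = (2 + n)/(2*n) (X(n) = (2 + n)/((2*n)) = (2 + n)*(1/(2*n)) = (2 + n)/(2*n))
H(Z) = -1/2 (H(Z) = (1/2)*(2 - 1)/(-1) = (1/2)*(-1)*1 = -1/2)
(H(-3) + 14)**2 = (-1/2 + 14)**2 = (27/2)**2 = 729/4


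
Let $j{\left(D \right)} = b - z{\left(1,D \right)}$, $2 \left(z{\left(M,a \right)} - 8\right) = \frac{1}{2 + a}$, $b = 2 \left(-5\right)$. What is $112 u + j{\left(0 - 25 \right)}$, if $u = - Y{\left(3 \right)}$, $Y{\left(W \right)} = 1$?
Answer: $- \frac{5979}{46} \approx -129.98$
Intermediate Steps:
$b = -10$
$z{\left(M,a \right)} = 8 + \frac{1}{2 \left(2 + a\right)}$
$u = -1$ ($u = \left(-1\right) 1 = -1$)
$j{\left(D \right)} = -10 - \frac{33 + 16 D}{2 \left(2 + D\right)}$
$112 u + j{\left(0 - 25 \right)} = 112 \left(-1\right) + \frac{-73 - 36 \left(0 - 25\right)}{2 \left(2 + \left(0 - 25\right)\right)} = -112 + \frac{-73 - 36 \left(0 - 25\right)}{2 \left(2 + \left(0 - 25\right)\right)} = -112 + \frac{-73 - -900}{2 \left(2 - 25\right)} = -112 + \frac{-73 + 900}{2 \left(-23\right)} = -112 + \frac{1}{2} \left(- \frac{1}{23}\right) 827 = -112 - \frac{827}{46} = - \frac{5979}{46}$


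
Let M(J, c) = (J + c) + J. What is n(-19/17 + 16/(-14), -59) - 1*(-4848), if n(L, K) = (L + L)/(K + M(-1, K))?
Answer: 34614989/7140 ≈ 4848.0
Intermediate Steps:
M(J, c) = c + 2*J
n(L, K) = 2*L/(-2 + 2*K) (n(L, K) = (L + L)/(K + (K + 2*(-1))) = (2*L)/(K + (K - 2)) = (2*L)/(K + (-2 + K)) = (2*L)/(-2 + 2*K) = 2*L/(-2 + 2*K))
n(-19/17 + 16/(-14), -59) - 1*(-4848) = (-19/17 + 16/(-14))/(-1 - 59) - 1*(-4848) = (-19*1/17 + 16*(-1/14))/(-60) + 4848 = (-19/17 - 8/7)*(-1/60) + 4848 = -269/119*(-1/60) + 4848 = 269/7140 + 4848 = 34614989/7140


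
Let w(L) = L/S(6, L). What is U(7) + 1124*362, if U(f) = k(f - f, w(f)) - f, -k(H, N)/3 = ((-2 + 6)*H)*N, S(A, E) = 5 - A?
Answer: 406881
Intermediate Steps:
w(L) = -L (w(L) = L/(5 - 1*6) = L/(5 - 6) = L/(-1) = L*(-1) = -L)
k(H, N) = -12*H*N (k(H, N) = -3*(-2 + 6)*H*N = -3*4*H*N = -12*H*N)
U(f) = -f (U(f) = -12*(f - f)*(-f) - f = -12*0*(-f) - f = 0 - f = -f)
U(7) + 1124*362 = -1*7 + 1124*362 = -7 + 406888 = 406881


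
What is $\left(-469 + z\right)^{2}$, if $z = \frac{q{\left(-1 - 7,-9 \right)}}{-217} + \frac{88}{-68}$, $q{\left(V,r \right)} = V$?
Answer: $\frac{3009458178841}{13608721} \approx 2.2114 \cdot 10^{5}$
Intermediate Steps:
$z = - \frac{4638}{3689}$ ($z = \frac{-1 - 7}{-217} + \frac{88}{-68} = \left(-1 - 7\right) \left(- \frac{1}{217}\right) + 88 \left(- \frac{1}{68}\right) = \left(-8\right) \left(- \frac{1}{217}\right) - \frac{22}{17} = \frac{8}{217} - \frac{22}{17} = - \frac{4638}{3689} \approx -1.2573$)
$\left(-469 + z\right)^{2} = \left(-469 - \frac{4638}{3689}\right)^{2} = \left(- \frac{1734779}{3689}\right)^{2} = \frac{3009458178841}{13608721}$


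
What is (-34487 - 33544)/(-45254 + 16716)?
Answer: 68031/28538 ≈ 2.3839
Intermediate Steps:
(-34487 - 33544)/(-45254 + 16716) = -68031/(-28538) = -68031*(-1/28538) = 68031/28538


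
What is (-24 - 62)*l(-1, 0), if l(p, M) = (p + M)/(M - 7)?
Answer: -86/7 ≈ -12.286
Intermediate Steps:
l(p, M) = (M + p)/(-7 + M)
(-24 - 62)*l(-1, 0) = (-24 - 62)*((0 - 1)/(-7 + 0)) = -86*(-1)/(-7) = -(-86)*(-1)/7 = -86*⅐ = -86/7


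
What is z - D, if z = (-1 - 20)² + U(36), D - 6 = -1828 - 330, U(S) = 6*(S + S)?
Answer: 3025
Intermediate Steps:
U(S) = 12*S (U(S) = 6*(2*S) = 12*S)
D = -2152 (D = 6 + (-1828 - 330) = 6 - 2158 = -2152)
z = 873 (z = (-1 - 20)² + 12*36 = (-21)² + 432 = 441 + 432 = 873)
z - D = 873 - 1*(-2152) = 873 + 2152 = 3025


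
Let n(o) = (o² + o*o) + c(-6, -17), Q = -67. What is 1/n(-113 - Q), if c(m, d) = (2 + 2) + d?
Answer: 1/4219 ≈ 0.00023702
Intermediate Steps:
c(m, d) = 4 + d
n(o) = -13 + 2*o² (n(o) = (o² + o*o) + (4 - 17) = (o² + o²) - 13 = 2*o² - 13 = -13 + 2*o²)
1/n(-113 - Q) = 1/(-13 + 2*(-113 - 1*(-67))²) = 1/(-13 + 2*(-113 + 67)²) = 1/(-13 + 2*(-46)²) = 1/(-13 + 2*2116) = 1/(-13 + 4232) = 1/4219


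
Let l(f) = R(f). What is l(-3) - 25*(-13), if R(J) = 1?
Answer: 326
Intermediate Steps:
l(f) = 1
l(-3) - 25*(-13) = 1 - 25*(-13) = 1 + 325 = 326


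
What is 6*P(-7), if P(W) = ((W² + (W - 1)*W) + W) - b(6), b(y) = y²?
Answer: 372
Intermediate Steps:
P(W) = -36 + W + W² + W*(-1 + W) (P(W) = ((W² + (W - 1)*W) + W) - 1*6² = ((W² + (-1 + W)*W) + W) - 1*36 = ((W² + W*(-1 + W)) + W) - 36 = (W + W² + W*(-1 + W)) - 36 = -36 + W + W² + W*(-1 + W))
6*P(-7) = 6*(-36 + 2*(-7)²) = 6*(-36 + 2*49) = 6*(-36 + 98) = 6*62 = 372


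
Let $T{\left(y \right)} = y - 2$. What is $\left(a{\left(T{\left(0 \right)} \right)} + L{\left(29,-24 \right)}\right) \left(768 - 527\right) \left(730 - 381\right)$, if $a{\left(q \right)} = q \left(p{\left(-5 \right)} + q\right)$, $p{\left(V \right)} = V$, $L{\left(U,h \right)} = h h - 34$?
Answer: $46764604$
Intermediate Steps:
$T{\left(y \right)} = -2 + y$ ($T{\left(y \right)} = y - 2 = -2 + y$)
$L{\left(U,h \right)} = -34 + h^{2}$ ($L{\left(U,h \right)} = h^{2} - 34 = -34 + h^{2}$)
$a{\left(q \right)} = q \left(-5 + q\right)$
$\left(a{\left(T{\left(0 \right)} \right)} + L{\left(29,-24 \right)}\right) \left(768 - 527\right) \left(730 - 381\right) = \left(\left(-2 + 0\right) \left(-5 + \left(-2 + 0\right)\right) - \left(34 - \left(-24\right)^{2}\right)\right) \left(768 - 527\right) \left(730 - 381\right) = \left(- 2 \left(-5 - 2\right) + \left(-34 + 576\right)\right) 241 \cdot 349 = \left(\left(-2\right) \left(-7\right) + 542\right) 84109 = \left(14 + 542\right) 84109 = 556 \cdot 84109 = 46764604$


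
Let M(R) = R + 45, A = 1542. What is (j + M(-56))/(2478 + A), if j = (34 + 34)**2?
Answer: 4613/4020 ≈ 1.1475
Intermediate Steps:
M(R) = 45 + R
j = 4624 (j = 68**2 = 4624)
(j + M(-56))/(2478 + A) = (4624 + (45 - 56))/(2478 + 1542) = (4624 - 11)/4020 = 4613*(1/4020) = 4613/4020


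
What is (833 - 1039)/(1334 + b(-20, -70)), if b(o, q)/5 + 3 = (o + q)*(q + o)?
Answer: -206/41819 ≈ -0.0049260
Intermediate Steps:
b(o, q) = -15 + 5*(o + q)² (b(o, q) = -15 + 5*((o + q)*(q + o)) = -15 + 5*((o + q)*(o + q)) = -15 + 5*(o + q)²)
(833 - 1039)/(1334 + b(-20, -70)) = (833 - 1039)/(1334 + (-15 + 5*(-20 - 70)²)) = -206/(1334 + (-15 + 5*(-90)²)) = -206/(1334 + (-15 + 5*8100)) = -206/(1334 + (-15 + 40500)) = -206/(1334 + 40485) = -206/41819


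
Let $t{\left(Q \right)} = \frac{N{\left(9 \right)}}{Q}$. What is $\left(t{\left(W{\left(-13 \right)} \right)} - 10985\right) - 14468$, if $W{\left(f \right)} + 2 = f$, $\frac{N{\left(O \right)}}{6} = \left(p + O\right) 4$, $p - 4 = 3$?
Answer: $- \frac{127393}{5} \approx -25479.0$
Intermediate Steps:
$p = 7$ ($p = 4 + 3 = 7$)
$N{\left(O \right)} = 168 + 24 O$ ($N{\left(O \right)} = 6 \left(7 + O\right) 4 = 6 \left(28 + 4 O\right) = 168 + 24 O$)
$W{\left(f \right)} = -2 + f$
$t{\left(Q \right)} = \frac{384}{Q}$ ($t{\left(Q \right)} = \frac{168 + 24 \cdot 9}{Q} = \frac{168 + 216}{Q} = \frac{384}{Q}$)
$\left(t{\left(W{\left(-13 \right)} \right)} - 10985\right) - 14468 = \left(\frac{384}{-2 - 13} - 10985\right) - 14468 = \left(\frac{384}{-15} - 10985\right) - 14468 = \left(384 \left(- \frac{1}{15}\right) - 10985\right) - 14468 = \left(- \frac{128}{5} - 10985\right) - 14468 = - \frac{55053}{5} - 14468 = - \frac{127393}{5}$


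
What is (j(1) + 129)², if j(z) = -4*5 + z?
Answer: 12100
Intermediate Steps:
j(z) = -20 + z
(j(1) + 129)² = ((-20 + 1) + 129)² = (-19 + 129)² = 110² = 12100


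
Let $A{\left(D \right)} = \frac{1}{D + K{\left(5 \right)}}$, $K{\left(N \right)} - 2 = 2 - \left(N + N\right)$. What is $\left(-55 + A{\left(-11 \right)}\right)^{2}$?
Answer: $\frac{876096}{289} \approx 3031.5$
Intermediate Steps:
$K{\left(N \right)} = 4 - 2 N$ ($K{\left(N \right)} = 2 - \left(-2 + 2 N\right) = 4 - 2 N$)
$A{\left(D \right)} = \frac{1}{-6 + D}$ ($A{\left(D \right)} = \frac{1}{D + \left(4 - 10\right)} = \frac{1}{D - 6} = \frac{1}{-6 + D}$)
$\left(-55 + A{\left(-11 \right)}\right)^{2} = \left(-55 + \frac{1}{-6 - 11}\right)^{2} = \left(-55 + \frac{1}{-17}\right)^{2} = \left(-55 - \frac{1}{17}\right)^{2} = \left(- \frac{936}{17}\right)^{2} = \frac{876096}{289}$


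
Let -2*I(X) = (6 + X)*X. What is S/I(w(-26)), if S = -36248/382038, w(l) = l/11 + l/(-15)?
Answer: -41118825/733385614 ≈ -0.056067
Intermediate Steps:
w(l) = 4*l/165 (w(l) = l*(1/11) + l*(-1/15) = l/11 - l/15 = 4*l/165)
S = -18124/191019 (S = -36248*1/382038 = -18124/191019 ≈ -0.094881)
I(X) = -X*(6 + X)/2 (I(X) = -(6 + X)*X/2 = -X*(6 + X)/2)
S/I(w(-26)) = -18124*165/(52*(6 + (4/165)*(-26)))/191019 = -18124*165/(52*(6 - 104/165))/191019 = -18124/(191019*((-½*(-104/165)*886/165))) = -18124/(191019*46072/27225) = -18124/191019*27225/46072 = -41118825/733385614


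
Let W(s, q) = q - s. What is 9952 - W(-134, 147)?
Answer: 9671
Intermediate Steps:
9952 - W(-134, 147) = 9952 - (147 - 1*(-134)) = 9952 - (147 + 134) = 9952 - 1*281 = 9952 - 281 = 9671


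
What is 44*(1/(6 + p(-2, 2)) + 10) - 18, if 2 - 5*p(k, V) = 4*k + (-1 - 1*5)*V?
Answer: 5541/13 ≈ 426.23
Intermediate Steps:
p(k, V) = ⅖ - 4*k/5 + 6*V/5 (p(k, V) = ⅖ - (4*k + (-1 - 1*5)*V)/5 = ⅖ - (4*k + (-1 - 5)*V)/5 = ⅖ - (4*k - 6*V)/5 = ⅖ - (-6*V + 4*k)/5 = ⅖ + (-4*k/5 + 6*V/5) = ⅖ - 4*k/5 + 6*V/5)
44*(1/(6 + p(-2, 2)) + 10) - 18 = 44*(1/(6 + (⅖ - ⅘*(-2) + (6/5)*2)) + 10) - 18 = 44*(1/(6 + (⅖ + 8/5 + 12/5)) + 10) - 18 = 44*(1/(6 + 22/5) + 10) - 18 = 44*(1/(52/5) + 10) - 18 = 44*(1*(5/52) + 10) - 18 = 44*(5/52 + 10) - 18 = 44*(525/52) - 18 = 5775/13 - 18 = 5541/13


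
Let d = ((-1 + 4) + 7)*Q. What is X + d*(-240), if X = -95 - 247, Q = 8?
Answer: -19542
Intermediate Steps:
X = -342
d = 80 (d = ((-1 + 4) + 7)*8 = (3 + 7)*8 = 10*8 = 80)
X + d*(-240) = -342 + 80*(-240) = -342 - 19200 = -19542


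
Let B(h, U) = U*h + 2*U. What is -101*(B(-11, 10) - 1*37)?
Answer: 12827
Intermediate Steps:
B(h, U) = 2*U + U*h
-101*(B(-11, 10) - 1*37) = -101*(10*(2 - 11) - 1*37) = -101*(10*(-9) - 37) = -101*(-90 - 37) = -101*(-127) = 12827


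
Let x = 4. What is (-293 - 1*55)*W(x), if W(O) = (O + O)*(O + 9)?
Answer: -36192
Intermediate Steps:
W(O) = 2*O*(9 + O) (W(O) = (2*O)*(9 + O) = 2*O*(9 + O))
(-293 - 1*55)*W(x) = (-293 - 1*55)*(2*4*(9 + 4)) = (-293 - 55)*(2*4*13) = -348*104 = -36192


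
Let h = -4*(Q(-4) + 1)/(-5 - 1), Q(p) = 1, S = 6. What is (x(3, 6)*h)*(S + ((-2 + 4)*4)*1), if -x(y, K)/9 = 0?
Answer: 0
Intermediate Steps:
x(y, K) = 0 (x(y, K) = -9*0 = 0)
h = 4/3 (h = -4*(1 + 1)/(-5 - 1) = -8/(-6) = -8*(-1)/6 = -4*(-⅓) = 4/3 ≈ 1.3333)
(x(3, 6)*h)*(S + ((-2 + 4)*4)*1) = (0*(4/3))*(6 + ((-2 + 4)*4)*1) = 0*(6 + (2*4)*1) = 0*(6 + 8*1) = 0*(6 + 8) = 0*14 = 0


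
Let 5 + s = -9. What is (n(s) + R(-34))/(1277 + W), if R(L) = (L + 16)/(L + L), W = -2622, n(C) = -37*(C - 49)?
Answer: -79263/45730 ≈ -1.7333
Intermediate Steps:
s = -14 (s = -5 - 9 = -14)
n(C) = 1813 - 37*C (n(C) = -37*(-49 + C) = 1813 - 37*C)
R(L) = (16 + L)/(2*L) (R(L) = (16 + L)/((2*L)) = (16 + L)*(1/(2*L)) = (16 + L)/(2*L))
(n(s) + R(-34))/(1277 + W) = ((1813 - 37*(-14)) + (½)*(16 - 34)/(-34))/(1277 - 2622) = ((1813 + 518) + (½)*(-1/34)*(-18))/(-1345) = (2331 + 9/34)*(-1/1345) = (79263/34)*(-1/1345) = -79263/45730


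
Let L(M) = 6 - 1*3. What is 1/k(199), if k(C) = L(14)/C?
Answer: 199/3 ≈ 66.333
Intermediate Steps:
L(M) = 3 (L(M) = 6 - 3 = 3)
k(C) = 3/C
1/k(199) = 1/(3/199) = 199/3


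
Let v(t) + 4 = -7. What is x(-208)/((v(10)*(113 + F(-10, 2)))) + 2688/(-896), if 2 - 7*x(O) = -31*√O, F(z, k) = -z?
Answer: -28415/9471 - 124*I*√13/9471 ≈ -3.0002 - 0.047206*I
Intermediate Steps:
v(t) = -11 (v(t) = -4 - 7 = -11)
x(O) = 2/7 + 31*√O/7 (x(O) = 2/7 - (-31)*√O/7 = 2/7 + 31*√O/7)
x(-208)/((v(10)*(113 + F(-10, 2)))) + 2688/(-896) = (2/7 + 31*√(-208)/7)/((-11*(113 - 1*(-10)))) + 2688/(-896) = (2/7 + 31*(4*I*√13)/7)/((-11*(113 + 10))) + 2688*(-1/896) = (2/7 + 124*I*√13/7)/((-11*123)) - 3 = (2/7 + 124*I*√13/7)/(-1353) - 3 = (2/7 + 124*I*√13/7)*(-1/1353) - 3 = (-2/9471 - 124*I*√13/9471) - 3 = -28415/9471 - 124*I*√13/9471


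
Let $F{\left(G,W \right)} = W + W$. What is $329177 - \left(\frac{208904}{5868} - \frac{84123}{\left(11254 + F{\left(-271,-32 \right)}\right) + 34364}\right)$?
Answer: $\frac{21995892033323}{66827718} \approx 3.2914 \cdot 10^{5}$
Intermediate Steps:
$F{\left(G,W \right)} = 2 W$
$329177 - \left(\frac{208904}{5868} - \frac{84123}{\left(11254 + F{\left(-271,-32 \right)}\right) + 34364}\right) = 329177 - \left(\frac{208904}{5868} - \frac{84123}{\left(11254 + 2 \left(-32\right)\right) + 34364}\right) = 329177 - \left(208904 \cdot \frac{1}{5868} - \frac{84123}{\left(11254 - 64\right) + 34364}\right) = 329177 - \left(\frac{52226}{1467} - \frac{84123}{11190 + 34364}\right) = 329177 - \left(\frac{52226}{1467} - \frac{84123}{45554}\right) = 329177 - \frac{2255694763}{66827718} = \frac{21995892033323}{66827718}$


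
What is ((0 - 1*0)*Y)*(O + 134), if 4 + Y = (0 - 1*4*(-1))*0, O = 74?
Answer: 0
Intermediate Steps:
Y = -4 (Y = -4 + (0 - 1*4*(-1))*0 = -4 + (0 - 4*(-1))*0 = -4 + (0 + 4)*0 = -4 + 4*0 = -4 + 0 = -4)
((0 - 1*0)*Y)*(O + 134) = ((0 - 1*0)*(-4))*(74 + 134) = ((0 + 0)*(-4))*208 = (0*(-4))*208 = 0*208 = 0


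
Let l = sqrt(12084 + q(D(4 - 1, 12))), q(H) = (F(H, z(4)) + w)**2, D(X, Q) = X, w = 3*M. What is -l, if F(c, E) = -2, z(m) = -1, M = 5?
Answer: -sqrt(12253) ≈ -110.69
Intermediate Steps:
w = 15 (w = 3*5 = 15)
q(H) = 169 (q(H) = (-2 + 15)**2 = 13**2 = 169)
l = sqrt(12253) (l = sqrt(12084 + 169) = sqrt(12253) ≈ 110.69)
-l = -sqrt(12253)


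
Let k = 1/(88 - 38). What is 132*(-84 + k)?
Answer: -277134/25 ≈ -11085.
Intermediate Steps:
k = 1/50 ≈ 0.020000
132*(-84 + k) = 132*(-84 + 1/50) = 132*(-4199/50) = -277134/25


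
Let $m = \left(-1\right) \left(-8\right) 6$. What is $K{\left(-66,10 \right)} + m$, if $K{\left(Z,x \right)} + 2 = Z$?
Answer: $-20$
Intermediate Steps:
$K{\left(Z,x \right)} = -2 + Z$
$m = 48$ ($m = 8 \cdot 6 = 48$)
$K{\left(-66,10 \right)} + m = \left(-2 - 66\right) + 48 = -68 + 48 = -20$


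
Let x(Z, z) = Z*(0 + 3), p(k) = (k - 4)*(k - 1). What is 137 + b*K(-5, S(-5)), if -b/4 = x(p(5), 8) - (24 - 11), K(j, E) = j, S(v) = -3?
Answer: 117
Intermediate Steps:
p(k) = (-1 + k)*(-4 + k) (p(k) = (-4 + k)*(-1 + k) = (-1 + k)*(-4 + k))
x(Z, z) = 3*Z (x(Z, z) = Z*3 = 3*Z)
b = 4 (b = -4*(3*(4 + 5² - 5*5) - (24 - 11)) = -4*(3*(4 + 25 - 25) - 1*13) = -4*(3*4 - 13) = -4*(12 - 13) = -4*(-1) = 4)
137 + b*K(-5, S(-5)) = 137 + 4*(-5) = 137 - 20 = 117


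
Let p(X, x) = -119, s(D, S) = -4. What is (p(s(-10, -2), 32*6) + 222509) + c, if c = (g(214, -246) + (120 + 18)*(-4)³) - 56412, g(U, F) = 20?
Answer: 157166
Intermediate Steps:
c = -65224 (c = (20 + (120 + 18)*(-4)³) - 56412 = (20 + 138*(-64)) - 56412 = (20 - 8832) - 56412 = -8812 - 56412 = -65224)
(p(s(-10, -2), 32*6) + 222509) + c = (-119 + 222509) - 65224 = 222390 - 65224 = 157166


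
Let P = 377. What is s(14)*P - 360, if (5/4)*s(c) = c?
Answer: 19312/5 ≈ 3862.4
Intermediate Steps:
s(c) = 4*c/5
s(14)*P - 360 = ((⅘)*14)*377 - 360 = (56/5)*377 - 360 = 21112/5 - 360 = 19312/5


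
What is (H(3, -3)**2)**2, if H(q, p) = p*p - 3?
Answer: 1296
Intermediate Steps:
H(q, p) = -3 + p**2 (H(q, p) = p**2 - 3 = -3 + p**2)
(H(3, -3)**2)**2 = ((-3 + (-3)**2)**2)**2 = ((-3 + 9)**2)**2 = (6**2)**2 = 36**2 = 1296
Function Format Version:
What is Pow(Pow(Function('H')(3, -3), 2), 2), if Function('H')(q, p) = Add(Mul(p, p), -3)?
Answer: 1296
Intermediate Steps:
Function('H')(q, p) = Add(-3, Pow(p, 2)) (Function('H')(q, p) = Add(Pow(p, 2), -3) = Add(-3, Pow(p, 2)))
Pow(Pow(Function('H')(3, -3), 2), 2) = Pow(Pow(Add(-3, Pow(-3, 2)), 2), 2) = Pow(Pow(Add(-3, 9), 2), 2) = Pow(Pow(6, 2), 2) = Pow(36, 2) = 1296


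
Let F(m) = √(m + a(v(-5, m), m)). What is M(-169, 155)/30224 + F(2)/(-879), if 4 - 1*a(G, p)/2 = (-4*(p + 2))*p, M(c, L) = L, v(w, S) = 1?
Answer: 155/30224 - √74/879 ≈ -0.0046581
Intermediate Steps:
a(G, p) = 8 - 2*p*(-8 - 4*p) (a(G, p) = 8 - 2*(-4*(p + 2))*p = 8 - 2*(-4*(2 + p))*p = 8 - 2*(-8 - 4*p)*p = 8 - 2*p*(-8 - 4*p))
F(m) = √(8 + 8*m² + 17*m) (F(m) = √(m + (8 + 8*m² + 16*m)) = √(8 + 8*m² + 17*m))
M(-169, 155)/30224 + F(2)/(-879) = 155/30224 + √(8 + 8*2² + 17*2)/(-879) = 155*(1/30224) + √(8 + 8*4 + 34)*(-1/879) = 155/30224 + √(8 + 32 + 34)*(-1/879) = 155/30224 + √74*(-1/879) = 155/30224 - √74/879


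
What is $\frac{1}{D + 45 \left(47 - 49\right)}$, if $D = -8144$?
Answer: $- \frac{1}{8234} \approx -0.00012145$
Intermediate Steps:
$\frac{1}{D + 45 \left(47 - 49\right)} = \frac{1}{-8144 + 45 \left(47 - 49\right)} = \frac{1}{-8144 + 45 \left(-2\right)} = \frac{1}{-8144 - 90} = \frac{1}{-8234} = - \frac{1}{8234}$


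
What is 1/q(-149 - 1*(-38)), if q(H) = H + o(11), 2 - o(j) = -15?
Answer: -1/94 ≈ -0.010638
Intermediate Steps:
o(j) = 17 (o(j) = 2 - 1*(-15) = 2 + 15 = 17)
q(H) = 17 + H (q(H) = H + 17 = 17 + H)
1/q(-149 - 1*(-38)) = 1/(17 + (-149 - 1*(-38))) = 1/(17 + (-149 + 38)) = 1/(17 - 111) = 1/(-94) = -1/94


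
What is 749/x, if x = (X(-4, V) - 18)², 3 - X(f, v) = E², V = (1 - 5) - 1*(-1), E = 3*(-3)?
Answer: 749/9216 ≈ 0.081272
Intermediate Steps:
E = -9
V = -3 (V = -4 + 1 = -3)
X(f, v) = -78 (X(f, v) = 3 - 1*(-9)² = 3 - 1*81 = 3 - 81 = -78)
x = 9216 (x = (-78 - 18)² = (-96)² = 9216)
749/x = 749/9216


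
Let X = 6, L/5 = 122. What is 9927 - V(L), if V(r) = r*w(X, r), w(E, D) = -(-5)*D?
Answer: -1850573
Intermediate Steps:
L = 610 (L = 5*122 = 610)
w(E, D) = 5*D
V(r) = 5*r² (V(r) = r*(5*r) = 5*r²)
9927 - V(L) = 9927 - 5*610² = 9927 - 5*372100 = 9927 - 1*1860500 = 9927 - 1860500 = -1850573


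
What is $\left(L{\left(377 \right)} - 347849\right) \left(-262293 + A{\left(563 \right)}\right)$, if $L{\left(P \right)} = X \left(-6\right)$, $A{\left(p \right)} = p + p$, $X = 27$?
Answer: $90888988837$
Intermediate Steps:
$A{\left(p \right)} = 2 p$
$L{\left(P \right)} = -162$ ($L{\left(P \right)} = 27 \left(-6\right) = -162$)
$\left(L{\left(377 \right)} - 347849\right) \left(-262293 + A{\left(563 \right)}\right) = \left(-162 - 347849\right) \left(-262293 + 2 \cdot 563\right) = - 348011 \left(-262293 + 1126\right) = \left(-348011\right) \left(-261167\right) = 90888988837$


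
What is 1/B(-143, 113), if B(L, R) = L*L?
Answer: 1/20449 ≈ 4.8902e-5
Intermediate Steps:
B(L, R) = L²
1/B(-143, 113) = 1/((-143)²) = 1/20449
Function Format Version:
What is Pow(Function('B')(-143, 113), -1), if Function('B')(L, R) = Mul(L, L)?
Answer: Rational(1, 20449) ≈ 4.8902e-5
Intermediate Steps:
Function('B')(L, R) = Pow(L, 2)
Pow(Function('B')(-143, 113), -1) = Pow(Pow(-143, 2), -1) = Pow(20449, -1) = Rational(1, 20449)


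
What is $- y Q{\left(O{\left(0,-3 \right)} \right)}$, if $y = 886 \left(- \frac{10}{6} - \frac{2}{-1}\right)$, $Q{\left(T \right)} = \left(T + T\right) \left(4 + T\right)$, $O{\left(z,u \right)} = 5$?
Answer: $-26580$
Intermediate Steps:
$Q{\left(T \right)} = 2 T \left(4 + T\right)$
$y = \frac{886}{3}$ ($y = 886 \left(\left(-10\right) \frac{1}{6} - -2\right) = 886 \left(- \frac{5}{3} + 2\right) = 886 \cdot \frac{1}{3} = \frac{886}{3} \approx 295.33$)
$- y Q{\left(O{\left(0,-3 \right)} \right)} = - \frac{886 \cdot 2 \cdot 5 \left(4 + 5\right)}{3} = - \frac{886 \cdot 2 \cdot 5 \cdot 9}{3} = - \frac{886 \cdot 90}{3} = \left(-1\right) 26580 = -26580$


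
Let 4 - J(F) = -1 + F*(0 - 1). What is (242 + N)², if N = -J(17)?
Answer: 48400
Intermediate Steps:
J(F) = 5 + F (J(F) = 4 - (-1 + F*(0 - 1)) = 4 - (-1 + F*(-1)) = 4 - (-1 - F) = 4 + (1 + F) = 5 + F)
N = -22 (N = -(5 + 17) = -1*22 = -22)
(242 + N)² = (242 - 22)² = 220² = 48400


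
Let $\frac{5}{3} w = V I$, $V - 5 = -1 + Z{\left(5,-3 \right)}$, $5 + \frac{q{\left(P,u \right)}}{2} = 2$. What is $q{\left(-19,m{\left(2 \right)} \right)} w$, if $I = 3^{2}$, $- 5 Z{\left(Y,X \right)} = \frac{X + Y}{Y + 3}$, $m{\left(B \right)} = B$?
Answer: $- \frac{6399}{50} \approx -127.98$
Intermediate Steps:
$q{\left(P,u \right)} = -6$ ($q{\left(P,u \right)} = -10 + 2 \cdot 2 = -10 + 4 = -6$)
$Z{\left(Y,X \right)} = - \frac{X + Y}{5 \left(3 + Y\right)}$ ($Z{\left(Y,X \right)} = - \frac{\left(X + Y\right) \frac{1}{Y + 3}}{5} = - \frac{\left(X + Y\right) \frac{1}{3 + Y}}{5} = - \frac{\frac{1}{3 + Y} \left(X + Y\right)}{5} = - \frac{X + Y}{5 \left(3 + Y\right)}$)
$V = \frac{79}{20}$ ($V = 5 - \left(1 - \frac{\left(-1\right) \left(-3\right) - 5}{5 \left(3 + 5\right)}\right) = 5 - \left(1 - \frac{3 - 5}{5 \cdot 8}\right) = 5 - \left(1 - - \frac{1}{20}\right) = 5 - \frac{21}{20} = \frac{79}{20} \approx 3.95$)
$I = 9$
$w = \frac{2133}{100}$ ($w = \frac{3 \cdot \frac{79}{20} \cdot 9}{5} = \frac{3}{5} \cdot \frac{711}{20} = \frac{2133}{100} \approx 21.33$)
$q{\left(-19,m{\left(2 \right)} \right)} w = \left(-6\right) \frac{2133}{100} = - \frac{6399}{50}$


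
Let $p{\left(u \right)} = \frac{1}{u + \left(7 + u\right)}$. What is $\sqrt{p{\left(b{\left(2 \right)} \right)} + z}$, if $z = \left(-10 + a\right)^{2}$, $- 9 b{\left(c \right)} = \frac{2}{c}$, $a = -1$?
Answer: $\frac{\sqrt{450790}}{61} \approx 11.007$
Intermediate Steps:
$b{\left(c \right)} = - \frac{2}{9 c}$ ($b{\left(c \right)} = - \frac{2 \frac{1}{c}}{9} = - \frac{2}{9 c}$)
$z = 121$ ($z = \left(-10 - 1\right)^{2} = \left(-11\right)^{2} = 121$)
$p{\left(u \right)} = \frac{1}{7 + 2 u}$
$\sqrt{p{\left(b{\left(2 \right)} \right)} + z} = \sqrt{\frac{1}{7 + 2 \left(- \frac{2}{9 \cdot 2}\right)} + 121} = \sqrt{\frac{1}{7 + 2 \left(\left(- \frac{2}{9}\right) \frac{1}{2}\right)} + 121} = \sqrt{\frac{1}{7 + 2 \left(- \frac{1}{9}\right)} + 121} = \sqrt{\frac{1}{7 - \frac{2}{9}} + 121} = \sqrt{\frac{1}{\frac{61}{9}} + 121} = \sqrt{\frac{9}{61} + 121} = \sqrt{\frac{7390}{61}} = \frac{\sqrt{450790}}{61}$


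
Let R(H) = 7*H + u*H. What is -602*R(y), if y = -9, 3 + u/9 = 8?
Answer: 281736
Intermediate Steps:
u = 45 (u = -27 + 9*8 = -27 + 72 = 45)
R(H) = 52*H (R(H) = 7*H + 45*H = 52*H)
-602*R(y) = -31304*(-9) = -602*(-468) = 281736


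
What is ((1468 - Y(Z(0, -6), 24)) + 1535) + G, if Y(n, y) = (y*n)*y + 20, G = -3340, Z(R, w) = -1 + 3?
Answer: -1509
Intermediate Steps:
Z(R, w) = 2
Y(n, y) = 20 + n*y² (Y(n, y) = (n*y)*y + 20 = n*y² + 20 = 20 + n*y²)
((1468 - Y(Z(0, -6), 24)) + 1535) + G = ((1468 - (20 + 2*24²)) + 1535) - 3340 = ((1468 - (20 + 2*576)) + 1535) - 3340 = ((1468 - (20 + 1152)) + 1535) - 3340 = ((1468 - 1*1172) + 1535) - 3340 = ((1468 - 1172) + 1535) - 3340 = (296 + 1535) - 3340 = 1831 - 3340 = -1509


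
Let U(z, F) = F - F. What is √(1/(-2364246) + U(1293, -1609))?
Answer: I*√262694/788082 ≈ 0.00065036*I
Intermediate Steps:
U(z, F) = 0
√(1/(-2364246) + U(1293, -1609)) = √(1/(-2364246) + 0) = √(-1/2364246 + 0) = √(-1/2364246) = I*√262694/788082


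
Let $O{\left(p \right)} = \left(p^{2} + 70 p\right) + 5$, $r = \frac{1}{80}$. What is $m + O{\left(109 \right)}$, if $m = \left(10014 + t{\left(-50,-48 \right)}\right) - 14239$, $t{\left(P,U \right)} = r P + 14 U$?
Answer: $\frac{116947}{8} \approx 14618.0$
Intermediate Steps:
$r = \frac{1}{80} \approx 0.0125$
$t{\left(P,U \right)} = 14 U + \frac{P}{80}$ ($t{\left(P,U \right)} = \frac{P}{80} + 14 U = 14 U + \frac{P}{80}$)
$m = - \frac{39181}{8}$ ($m = \left(10014 + \left(14 \left(-48\right) + \frac{1}{80} \left(-50\right)\right)\right) - 14239 = \left(10014 - \frac{5381}{8}\right) - 14239 = \frac{74731}{8} - 14239 = - \frac{39181}{8} \approx -4897.6$)
$O{\left(p \right)} = 5 + p^{2} + 70 p$
$m + O{\left(109 \right)} = - \frac{39181}{8} + \left(5 + 109^{2} + 70 \cdot 109\right) = - \frac{39181}{8} + \left(5 + 11881 + 7630\right) = - \frac{39181}{8} + 19516 = \frac{116947}{8}$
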